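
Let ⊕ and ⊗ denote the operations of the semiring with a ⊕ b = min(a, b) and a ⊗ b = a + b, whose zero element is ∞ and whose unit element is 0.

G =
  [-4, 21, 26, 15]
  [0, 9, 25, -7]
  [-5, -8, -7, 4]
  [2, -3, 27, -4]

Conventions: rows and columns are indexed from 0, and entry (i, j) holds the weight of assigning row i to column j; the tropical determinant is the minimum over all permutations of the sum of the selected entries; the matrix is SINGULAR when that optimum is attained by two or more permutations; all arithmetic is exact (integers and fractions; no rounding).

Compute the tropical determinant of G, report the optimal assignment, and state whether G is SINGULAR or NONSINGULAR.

σ = (0, 1, 2, 3): (-4) + 9 + (-7) + (-4) = -6
σ = (0, 1, 3, 2): (-4) + 9 + 4 + 27 = 36
σ = (0, 2, 1, 3): (-4) + 25 + (-8) + (-4) = 9
σ = (0, 2, 3, 1): (-4) + 25 + 4 + (-3) = 22
σ = (0, 3, 1, 2): (-4) + (-7) + (-8) + 27 = 8
σ = (0, 3, 2, 1): (-4) + (-7) + (-7) + (-3) = -21
σ = (1, 0, 2, 3): 21 + 0 + (-7) + (-4) = 10
σ = (1, 0, 3, 2): 21 + 0 + 4 + 27 = 52
σ = (1, 2, 0, 3): 21 + 25 + (-5) + (-4) = 37
σ = (1, 2, 3, 0): 21 + 25 + 4 + 2 = 52
σ = (1, 3, 0, 2): 21 + (-7) + (-5) + 27 = 36
σ = (1, 3, 2, 0): 21 + (-7) + (-7) + 2 = 9
σ = (2, 0, 1, 3): 26 + 0 + (-8) + (-4) = 14
σ = (2, 0, 3, 1): 26 + 0 + 4 + (-3) = 27
σ = (2, 1, 0, 3): 26 + 9 + (-5) + (-4) = 26
σ = (2, 1, 3, 0): 26 + 9 + 4 + 2 = 41
σ = (2, 3, 0, 1): 26 + (-7) + (-5) + (-3) = 11
σ = (2, 3, 1, 0): 26 + (-7) + (-8) + 2 = 13
σ = (3, 0, 1, 2): 15 + 0 + (-8) + 27 = 34
σ = (3, 0, 2, 1): 15 + 0 + (-7) + (-3) = 5
σ = (3, 1, 0, 2): 15 + 9 + (-5) + 27 = 46
σ = (3, 1, 2, 0): 15 + 9 + (-7) + 2 = 19
σ = (3, 2, 0, 1): 15 + 25 + (-5) + (-3) = 32
σ = (3, 2, 1, 0): 15 + 25 + (-8) + 2 = 34
Optimal value attained by: σ = (0, 3, 2, 1).
Answer: det⊕(G) = -21; verdict: NONSINGULAR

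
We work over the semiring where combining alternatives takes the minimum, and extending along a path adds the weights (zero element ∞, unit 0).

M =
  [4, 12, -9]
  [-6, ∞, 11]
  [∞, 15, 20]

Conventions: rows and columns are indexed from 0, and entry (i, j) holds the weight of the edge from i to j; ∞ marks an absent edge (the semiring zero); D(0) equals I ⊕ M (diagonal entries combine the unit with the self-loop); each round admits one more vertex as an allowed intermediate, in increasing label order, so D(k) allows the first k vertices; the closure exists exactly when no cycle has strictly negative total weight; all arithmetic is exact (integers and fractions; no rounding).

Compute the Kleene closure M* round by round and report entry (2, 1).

D(0):
  [0, 12, -9]
  [-6, 0, 11]
  [∞, 15, 0]
D(1):
  [0, 12, -9]
  [-6, 0, -15]
  [∞, 15, 0]
D(2):
  [0, 12, -9]
  [-6, 0, -15]
  [9, 15, 0]
D(3):
  [0, 6, -9]
  [-6, 0, -15]
  [9, 15, 0]
Answer: M*[2][1] = 15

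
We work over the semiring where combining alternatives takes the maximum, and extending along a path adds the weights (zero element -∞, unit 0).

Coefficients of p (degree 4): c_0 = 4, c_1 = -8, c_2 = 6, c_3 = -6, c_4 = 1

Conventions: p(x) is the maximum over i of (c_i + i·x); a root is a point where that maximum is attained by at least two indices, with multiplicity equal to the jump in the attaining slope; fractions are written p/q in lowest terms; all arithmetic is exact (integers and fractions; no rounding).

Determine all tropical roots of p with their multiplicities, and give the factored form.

hull edge (i=0, c=4) to (i=2, c=6): slope 1, span 2
hull edge (i=2, c=6) to (i=4, c=1): slope -5/2, span 2
Factored form: p(x) = 1 ⊗ (x ⊕ (-1)) ⊗ (x ⊕ (-1)) ⊗ (x ⊕ 5/2) ⊗ (x ⊕ 5/2)
Answer: roots = -1 (mult 2), 5/2 (mult 2)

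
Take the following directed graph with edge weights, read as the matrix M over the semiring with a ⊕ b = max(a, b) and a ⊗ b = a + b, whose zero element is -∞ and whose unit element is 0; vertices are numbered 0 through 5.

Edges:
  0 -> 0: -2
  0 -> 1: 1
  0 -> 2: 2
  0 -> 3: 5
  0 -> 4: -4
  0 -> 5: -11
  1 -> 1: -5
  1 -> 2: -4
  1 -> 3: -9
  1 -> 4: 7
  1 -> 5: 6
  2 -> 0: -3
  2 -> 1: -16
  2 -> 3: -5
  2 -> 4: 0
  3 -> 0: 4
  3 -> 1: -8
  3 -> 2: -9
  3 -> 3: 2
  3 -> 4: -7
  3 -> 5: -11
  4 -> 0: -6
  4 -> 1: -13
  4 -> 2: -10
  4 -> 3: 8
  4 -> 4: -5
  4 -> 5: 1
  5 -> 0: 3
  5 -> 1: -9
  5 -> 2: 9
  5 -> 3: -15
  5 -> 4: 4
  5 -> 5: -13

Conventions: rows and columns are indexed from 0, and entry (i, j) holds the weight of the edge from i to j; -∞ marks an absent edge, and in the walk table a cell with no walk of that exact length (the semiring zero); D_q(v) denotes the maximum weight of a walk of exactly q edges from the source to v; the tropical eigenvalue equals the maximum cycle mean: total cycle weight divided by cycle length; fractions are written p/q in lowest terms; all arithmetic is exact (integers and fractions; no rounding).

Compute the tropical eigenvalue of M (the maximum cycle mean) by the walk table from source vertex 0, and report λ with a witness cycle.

q=0: [0, -∞, -∞, -∞, -∞, -∞]
q=1: [-2, 1, 2, 5, -4, -11]
q=2: [9, -1, 0, 7, 8, 7]
q=3: [11, 10, 16, 16, 11, 9]
q=4: [20, 12, 18, 19, 17, 16]
q=5: [23, 21, 25, 25, 20, 18]
q=6: [29, 24, 27, 28, 28, 27]
Optimal cycle mean attained by: cycle 0->1->4->3->0, total 1 + 7 + 8 + 4, length 4.
Answer: λ = 5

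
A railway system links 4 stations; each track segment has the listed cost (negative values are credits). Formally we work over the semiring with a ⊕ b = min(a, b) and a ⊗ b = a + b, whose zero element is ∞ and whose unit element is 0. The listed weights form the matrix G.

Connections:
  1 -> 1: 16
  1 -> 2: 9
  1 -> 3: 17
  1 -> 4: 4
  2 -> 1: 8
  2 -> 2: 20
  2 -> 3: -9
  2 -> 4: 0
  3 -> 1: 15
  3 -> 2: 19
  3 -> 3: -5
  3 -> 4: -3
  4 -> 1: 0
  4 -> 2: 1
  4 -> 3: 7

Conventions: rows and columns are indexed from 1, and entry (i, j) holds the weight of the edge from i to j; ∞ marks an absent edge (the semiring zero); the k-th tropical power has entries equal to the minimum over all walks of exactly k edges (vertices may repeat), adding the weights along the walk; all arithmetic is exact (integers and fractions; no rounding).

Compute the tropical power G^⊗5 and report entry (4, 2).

G^⊗2:
  [4, 5, 0, 9]
  [0, 1, -14, -12]
  [-3, -2, -10, -8]
  [9, 9, -8, 1]
G^⊗3:
  [9, 10, -5, -3]
  [-12, -11, -19, -17]
  [-8, -7, -15, -13]
  [1, 2, -13, -11]
G^⊗4:
  [-3, -2, -10, -8]
  [-17, -16, -24, -22]
  [-13, -12, -20, -18]
  [-11, -10, -18, -16]
G^⊗5:
  [-8, -7, -15, -13]
  [-22, -21, -29, -27]
  [-18, -17, -25, -23]
  [-16, -15, -23, -21]
Key observation: the optimum is the walk 4->2->3->3->4->2, with weight 1 + (-9) + (-5) + (-3) + 1 = -15.
Optimal value attained by: walk 4->2->3->3->4->2.
Answer: (G^⊗5)[4][2] = -15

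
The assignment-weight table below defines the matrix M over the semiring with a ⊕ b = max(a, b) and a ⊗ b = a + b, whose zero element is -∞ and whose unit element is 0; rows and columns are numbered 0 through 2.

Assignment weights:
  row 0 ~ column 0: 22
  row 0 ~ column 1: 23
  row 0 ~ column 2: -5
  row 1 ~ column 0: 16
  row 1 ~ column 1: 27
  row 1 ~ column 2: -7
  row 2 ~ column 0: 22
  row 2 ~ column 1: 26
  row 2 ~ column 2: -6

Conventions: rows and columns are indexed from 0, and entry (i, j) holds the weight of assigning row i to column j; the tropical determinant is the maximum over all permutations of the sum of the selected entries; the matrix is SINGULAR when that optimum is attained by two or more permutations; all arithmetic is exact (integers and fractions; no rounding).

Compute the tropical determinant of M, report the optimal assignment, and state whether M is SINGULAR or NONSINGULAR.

σ = (0, 1, 2): 22 + 27 + (-6) = 43
σ = (0, 2, 1): 22 + (-7) + 26 = 41
σ = (1, 0, 2): 23 + 16 + (-6) = 33
σ = (1, 2, 0): 23 + (-7) + 22 = 38
σ = (2, 0, 1): (-5) + 16 + 26 = 37
σ = (2, 1, 0): (-5) + 27 + 22 = 44
Optimal value attained by: σ = (2, 1, 0).
Answer: det⊕(M) = 44; verdict: NONSINGULAR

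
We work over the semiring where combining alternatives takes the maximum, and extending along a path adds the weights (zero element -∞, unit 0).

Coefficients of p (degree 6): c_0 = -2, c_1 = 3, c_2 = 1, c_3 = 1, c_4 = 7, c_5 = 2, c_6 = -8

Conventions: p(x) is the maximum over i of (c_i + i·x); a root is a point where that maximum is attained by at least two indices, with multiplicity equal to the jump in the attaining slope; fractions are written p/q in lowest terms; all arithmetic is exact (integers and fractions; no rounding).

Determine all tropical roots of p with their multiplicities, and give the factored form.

hull edge (i=0, c=-2) to (i=1, c=3): slope 5, span 1
hull edge (i=1, c=3) to (i=4, c=7): slope 4/3, span 3
hull edge (i=4, c=7) to (i=5, c=2): slope -5, span 1
hull edge (i=5, c=2) to (i=6, c=-8): slope -10, span 1
Factored form: p(x) = -8 ⊗ (x ⊕ (-5)) ⊗ (x ⊕ (-4/3)) ⊗ (x ⊕ (-4/3)) ⊗ (x ⊕ (-4/3)) ⊗ (x ⊕ 5) ⊗ (x ⊕ 10)
Answer: roots = -5 (mult 1), -4/3 (mult 3), 5 (mult 1), 10 (mult 1)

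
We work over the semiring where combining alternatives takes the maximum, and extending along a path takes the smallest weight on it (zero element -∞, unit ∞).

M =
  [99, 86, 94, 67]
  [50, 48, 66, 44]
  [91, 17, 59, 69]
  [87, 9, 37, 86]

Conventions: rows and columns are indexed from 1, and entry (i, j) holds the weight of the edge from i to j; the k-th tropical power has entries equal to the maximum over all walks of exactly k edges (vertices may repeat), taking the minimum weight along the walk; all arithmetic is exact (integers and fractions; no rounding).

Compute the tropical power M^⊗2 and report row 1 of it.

M^⊗2:
  [99, 86, 94, 69]
  [66, 50, 59, 66]
  [91, 86, 91, 69]
  [87, 86, 87, 86]
Answer: row 1 of M^⊗2 = [99, 86, 94, 69]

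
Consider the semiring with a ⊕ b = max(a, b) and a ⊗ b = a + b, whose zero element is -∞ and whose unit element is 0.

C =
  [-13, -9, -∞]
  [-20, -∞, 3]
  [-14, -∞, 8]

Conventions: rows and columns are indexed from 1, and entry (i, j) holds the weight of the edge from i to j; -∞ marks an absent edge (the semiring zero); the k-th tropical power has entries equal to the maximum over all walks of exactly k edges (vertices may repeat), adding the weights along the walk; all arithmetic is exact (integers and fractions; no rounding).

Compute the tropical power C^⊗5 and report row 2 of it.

C^⊗2:
  [-26, -22, -6]
  [-11, -29, 11]
  [-6, -23, 16]
C^⊗3:
  [-20, -35, 2]
  [-3, -20, 19]
  [2, -15, 24]
C^⊗4:
  [-12, -29, 10]
  [5, -12, 27]
  [10, -7, 32]
C^⊗5:
  [-4, -21, 18]
  [13, -4, 35]
  [18, 1, 40]
Answer: row 2 of C^⊗5 = [13, -4, 35]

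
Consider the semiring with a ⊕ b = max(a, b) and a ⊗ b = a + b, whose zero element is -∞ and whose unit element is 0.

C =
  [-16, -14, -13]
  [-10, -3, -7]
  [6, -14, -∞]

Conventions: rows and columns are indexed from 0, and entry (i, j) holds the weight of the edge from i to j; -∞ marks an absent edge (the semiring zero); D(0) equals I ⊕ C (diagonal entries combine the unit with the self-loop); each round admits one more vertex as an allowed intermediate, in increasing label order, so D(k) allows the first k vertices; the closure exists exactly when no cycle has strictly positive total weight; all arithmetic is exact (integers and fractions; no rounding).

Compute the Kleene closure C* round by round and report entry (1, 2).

D(0):
  [0, -14, -13]
  [-10, 0, -7]
  [6, -14, 0]
D(1):
  [0, -14, -13]
  [-10, 0, -7]
  [6, -8, 0]
D(2):
  [0, -14, -13]
  [-10, 0, -7]
  [6, -8, 0]
D(3):
  [0, -14, -13]
  [-1, 0, -7]
  [6, -8, 0]
Answer: C*[1][2] = -7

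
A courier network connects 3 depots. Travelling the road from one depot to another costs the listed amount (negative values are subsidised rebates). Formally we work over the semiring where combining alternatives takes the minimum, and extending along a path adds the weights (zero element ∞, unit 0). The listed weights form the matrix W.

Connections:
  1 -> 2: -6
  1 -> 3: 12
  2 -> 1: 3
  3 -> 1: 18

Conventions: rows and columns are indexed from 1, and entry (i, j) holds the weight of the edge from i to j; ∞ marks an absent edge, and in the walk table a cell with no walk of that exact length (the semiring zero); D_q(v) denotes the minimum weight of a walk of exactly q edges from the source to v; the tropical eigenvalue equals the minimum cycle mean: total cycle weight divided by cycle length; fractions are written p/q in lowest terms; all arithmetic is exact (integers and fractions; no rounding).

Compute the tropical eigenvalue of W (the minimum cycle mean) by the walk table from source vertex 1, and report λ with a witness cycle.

q=0: [0, ∞, ∞]
q=1: [∞, -6, 12]
q=2: [-3, ∞, ∞]
q=3: [∞, -9, 9]
Optimal cycle mean attained by: cycle 1->2->1, total (-6) + 3, length 2.
Answer: λ = -3/2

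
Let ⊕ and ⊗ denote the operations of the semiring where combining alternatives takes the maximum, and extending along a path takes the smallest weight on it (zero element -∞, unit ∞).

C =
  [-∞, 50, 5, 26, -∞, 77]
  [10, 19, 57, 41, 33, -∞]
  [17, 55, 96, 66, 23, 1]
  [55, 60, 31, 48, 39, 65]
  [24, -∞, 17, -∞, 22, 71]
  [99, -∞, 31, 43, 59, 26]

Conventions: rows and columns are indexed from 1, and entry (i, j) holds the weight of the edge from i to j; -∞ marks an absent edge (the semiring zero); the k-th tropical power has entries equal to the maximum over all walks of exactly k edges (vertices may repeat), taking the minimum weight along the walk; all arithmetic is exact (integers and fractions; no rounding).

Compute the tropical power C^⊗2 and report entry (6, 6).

C^⊗2:
  [77, 26, 50, 43, 59, 26]
  [41, 55, 57, 57, 39, 41]
  [55, 60, 96, 66, 39, 65]
  [65, 50, 57, 48, 59, 55]
  [71, 24, 31, 43, 59, 26]
  [43, 50, 31, 43, 39, 77]
Key observation: the optimum is the walk 6->1->6, with weight 99 min 77 = 77.
Optimal value attained by: walk 6->1->6.
Answer: (C^⊗2)[6][6] = 77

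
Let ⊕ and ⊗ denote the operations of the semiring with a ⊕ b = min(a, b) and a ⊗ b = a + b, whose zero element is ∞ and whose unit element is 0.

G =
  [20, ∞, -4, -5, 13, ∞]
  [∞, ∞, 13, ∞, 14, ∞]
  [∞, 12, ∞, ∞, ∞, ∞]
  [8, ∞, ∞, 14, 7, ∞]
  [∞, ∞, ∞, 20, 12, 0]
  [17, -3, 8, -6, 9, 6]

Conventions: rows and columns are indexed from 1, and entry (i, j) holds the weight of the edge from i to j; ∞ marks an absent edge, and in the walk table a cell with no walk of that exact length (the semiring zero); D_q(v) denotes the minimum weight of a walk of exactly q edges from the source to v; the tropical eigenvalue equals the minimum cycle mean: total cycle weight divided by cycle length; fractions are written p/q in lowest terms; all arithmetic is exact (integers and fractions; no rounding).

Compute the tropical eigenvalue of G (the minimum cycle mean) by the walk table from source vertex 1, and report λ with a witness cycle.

q=0: [0, ∞, ∞, ∞, ∞, ∞]
q=1: [20, ∞, -4, -5, 13, ∞]
q=2: [3, 8, 16, 9, 2, 13]
q=3: [17, 10, -1, -2, 14, 2]
q=4: [6, -1, 10, -4, 5, 8]
q=5: [4, 5, 2, 1, 3, 5]
q=6: [9, 2, 0, -1, 8, 3]
Optimal cycle mean attained by: cycle 4->5->6->4, total 7 + 0 + (-6), length 3.
Answer: λ = 1/3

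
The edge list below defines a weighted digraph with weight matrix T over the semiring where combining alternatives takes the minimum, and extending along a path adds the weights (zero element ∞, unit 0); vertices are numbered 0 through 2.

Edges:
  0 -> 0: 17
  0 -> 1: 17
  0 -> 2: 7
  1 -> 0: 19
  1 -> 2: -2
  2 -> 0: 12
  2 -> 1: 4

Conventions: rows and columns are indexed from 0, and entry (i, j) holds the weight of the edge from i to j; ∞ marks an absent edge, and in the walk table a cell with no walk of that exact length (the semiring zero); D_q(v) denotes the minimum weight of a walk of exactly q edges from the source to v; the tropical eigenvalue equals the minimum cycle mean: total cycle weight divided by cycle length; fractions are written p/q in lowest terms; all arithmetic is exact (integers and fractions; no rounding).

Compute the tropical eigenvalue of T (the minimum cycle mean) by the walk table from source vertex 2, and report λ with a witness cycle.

q=0: [∞, ∞, 0]
q=1: [12, 4, ∞]
q=2: [23, 29, 2]
q=3: [14, 6, 27]
Optimal cycle mean attained by: cycle 1->2->1, total (-2) + 4, length 2.
Answer: λ = 1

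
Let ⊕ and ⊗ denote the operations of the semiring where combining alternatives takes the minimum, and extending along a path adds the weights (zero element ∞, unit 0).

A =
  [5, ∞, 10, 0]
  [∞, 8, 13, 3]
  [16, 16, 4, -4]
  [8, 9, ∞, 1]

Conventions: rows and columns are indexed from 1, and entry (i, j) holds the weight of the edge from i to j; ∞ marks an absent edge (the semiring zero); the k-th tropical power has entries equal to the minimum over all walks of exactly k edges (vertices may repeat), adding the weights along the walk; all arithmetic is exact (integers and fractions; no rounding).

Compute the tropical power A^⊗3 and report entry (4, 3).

A^⊗2:
  [8, 9, 14, 1]
  [11, 12, 17, 4]
  [4, 5, 8, -3]
  [9, 10, 18, 2]
A^⊗3:
  [9, 10, 18, 2]
  [12, 13, 21, 5]
  [5, 6, 12, -2]
  [10, 11, 19, 3]
Key observation: the optimum is the walk 4->4->1->3, with weight 1 + 8 + 10 = 19.
Optimal value attained by: walk 4->4->1->3.
Answer: (A^⊗3)[4][3] = 19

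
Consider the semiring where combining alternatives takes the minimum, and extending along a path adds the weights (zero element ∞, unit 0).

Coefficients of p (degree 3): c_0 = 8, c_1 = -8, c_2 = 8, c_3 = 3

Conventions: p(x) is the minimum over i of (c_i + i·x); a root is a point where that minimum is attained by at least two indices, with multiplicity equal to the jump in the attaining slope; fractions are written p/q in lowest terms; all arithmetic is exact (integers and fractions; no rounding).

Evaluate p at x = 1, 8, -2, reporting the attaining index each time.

p(1) = min(8+0·1=8, -8+1·1=-7, 8+2·1=10, 3+3·1=6) = -7 (attained by i=1)
p(8) = min(8+0·8=8, -8+1·8=0, 8+2·8=24, 3+3·8=27) = 0 (attained by i=1)
p(-2) = min(8+0·(-2)=8, -8+1·(-2)=-10, 8+2·(-2)=4, 3+3·(-2)=-3) = -10 (attained by i=1)
Answer: p(1) = -7; p(8) = 0; p(-2) = -10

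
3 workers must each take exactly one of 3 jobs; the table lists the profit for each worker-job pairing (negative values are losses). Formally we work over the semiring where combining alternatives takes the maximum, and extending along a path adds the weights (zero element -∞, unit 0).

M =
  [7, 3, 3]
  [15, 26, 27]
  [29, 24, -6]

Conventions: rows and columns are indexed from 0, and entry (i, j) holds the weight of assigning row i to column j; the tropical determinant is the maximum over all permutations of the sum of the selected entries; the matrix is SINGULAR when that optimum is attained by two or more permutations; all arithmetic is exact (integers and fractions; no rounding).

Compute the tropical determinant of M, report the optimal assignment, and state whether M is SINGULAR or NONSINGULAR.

σ = (0, 1, 2): 7 + 26 + (-6) = 27
σ = (0, 2, 1): 7 + 27 + 24 = 58
σ = (1, 0, 2): 3 + 15 + (-6) = 12
σ = (1, 2, 0): 3 + 27 + 29 = 59
σ = (2, 0, 1): 3 + 15 + 24 = 42
σ = (2, 1, 0): 3 + 26 + 29 = 58
Optimal value attained by: σ = (1, 2, 0).
Answer: det⊕(M) = 59; verdict: NONSINGULAR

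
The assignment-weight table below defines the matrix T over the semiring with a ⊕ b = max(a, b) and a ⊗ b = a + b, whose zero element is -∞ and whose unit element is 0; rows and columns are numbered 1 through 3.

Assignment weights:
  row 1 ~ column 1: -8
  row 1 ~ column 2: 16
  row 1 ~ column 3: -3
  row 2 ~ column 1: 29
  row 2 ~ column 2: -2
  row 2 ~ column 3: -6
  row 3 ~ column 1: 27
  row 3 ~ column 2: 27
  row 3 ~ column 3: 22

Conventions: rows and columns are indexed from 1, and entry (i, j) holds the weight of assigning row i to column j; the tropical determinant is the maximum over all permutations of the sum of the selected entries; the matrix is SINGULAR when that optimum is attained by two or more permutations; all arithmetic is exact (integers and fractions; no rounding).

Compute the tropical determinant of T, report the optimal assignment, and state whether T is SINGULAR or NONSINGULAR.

σ = (1, 2, 3): (-8) + (-2) + 22 = 12
σ = (1, 3, 2): (-8) + (-6) + 27 = 13
σ = (2, 1, 3): 16 + 29 + 22 = 67
σ = (2, 3, 1): 16 + (-6) + 27 = 37
σ = (3, 1, 2): (-3) + 29 + 27 = 53
σ = (3, 2, 1): (-3) + (-2) + 27 = 22
Optimal value attained by: σ = (2, 1, 3).
Answer: det⊕(T) = 67; verdict: NONSINGULAR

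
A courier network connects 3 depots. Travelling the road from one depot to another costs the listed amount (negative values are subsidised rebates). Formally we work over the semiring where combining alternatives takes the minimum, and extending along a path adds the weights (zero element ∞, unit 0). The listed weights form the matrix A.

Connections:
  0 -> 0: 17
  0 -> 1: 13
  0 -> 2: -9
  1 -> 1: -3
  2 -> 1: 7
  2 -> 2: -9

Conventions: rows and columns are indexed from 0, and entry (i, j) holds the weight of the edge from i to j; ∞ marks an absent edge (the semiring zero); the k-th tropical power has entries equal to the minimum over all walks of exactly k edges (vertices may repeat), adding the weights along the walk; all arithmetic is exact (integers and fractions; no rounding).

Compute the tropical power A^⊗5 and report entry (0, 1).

A^⊗2:
  [34, -2, -18]
  [∞, -6, ∞]
  [∞, -2, -18]
A^⊗3:
  [51, -11, -27]
  [∞, -9, ∞]
  [∞, -11, -27]
A^⊗4:
  [68, -20, -36]
  [∞, -12, ∞]
  [∞, -20, -36]
A^⊗5:
  [85, -29, -45]
  [∞, -15, ∞]
  [∞, -29, -45]
Key observation: the optimum is the walk 0->2->2->2->2->1, with weight (-9) + (-9) + (-9) + (-9) + 7 = -29.
Optimal value attained by: walk 0->2->2->2->2->1.
Answer: (A^⊗5)[0][1] = -29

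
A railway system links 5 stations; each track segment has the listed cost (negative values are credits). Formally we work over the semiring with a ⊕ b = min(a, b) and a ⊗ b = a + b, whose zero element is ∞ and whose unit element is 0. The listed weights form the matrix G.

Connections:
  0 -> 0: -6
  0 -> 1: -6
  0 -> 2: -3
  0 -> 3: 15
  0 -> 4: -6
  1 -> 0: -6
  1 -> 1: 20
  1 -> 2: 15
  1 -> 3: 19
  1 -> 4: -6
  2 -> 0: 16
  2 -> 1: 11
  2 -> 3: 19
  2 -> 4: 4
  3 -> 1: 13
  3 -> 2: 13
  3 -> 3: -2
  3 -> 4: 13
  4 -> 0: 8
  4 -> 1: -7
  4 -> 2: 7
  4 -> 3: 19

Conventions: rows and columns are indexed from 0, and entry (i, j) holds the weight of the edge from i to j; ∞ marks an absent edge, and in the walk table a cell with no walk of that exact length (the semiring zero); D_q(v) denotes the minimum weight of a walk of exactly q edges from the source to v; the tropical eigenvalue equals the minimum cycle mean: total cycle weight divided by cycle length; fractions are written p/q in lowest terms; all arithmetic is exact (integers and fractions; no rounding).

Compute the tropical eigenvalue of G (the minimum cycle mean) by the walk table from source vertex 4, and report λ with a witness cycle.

q=0: [∞, ∞, ∞, ∞, 0]
q=1: [8, -7, 7, 19, ∞]
q=2: [-13, 2, 5, 12, -13]
q=3: [-19, -20, -16, 2, -19]
q=4: [-26, -26, -22, -4, -26]
q=5: [-32, -33, -29, -11, -32]
Optimal cycle mean attained by: cycle 1->4->1, total (-6) + (-7), length 2.
Answer: λ = -13/2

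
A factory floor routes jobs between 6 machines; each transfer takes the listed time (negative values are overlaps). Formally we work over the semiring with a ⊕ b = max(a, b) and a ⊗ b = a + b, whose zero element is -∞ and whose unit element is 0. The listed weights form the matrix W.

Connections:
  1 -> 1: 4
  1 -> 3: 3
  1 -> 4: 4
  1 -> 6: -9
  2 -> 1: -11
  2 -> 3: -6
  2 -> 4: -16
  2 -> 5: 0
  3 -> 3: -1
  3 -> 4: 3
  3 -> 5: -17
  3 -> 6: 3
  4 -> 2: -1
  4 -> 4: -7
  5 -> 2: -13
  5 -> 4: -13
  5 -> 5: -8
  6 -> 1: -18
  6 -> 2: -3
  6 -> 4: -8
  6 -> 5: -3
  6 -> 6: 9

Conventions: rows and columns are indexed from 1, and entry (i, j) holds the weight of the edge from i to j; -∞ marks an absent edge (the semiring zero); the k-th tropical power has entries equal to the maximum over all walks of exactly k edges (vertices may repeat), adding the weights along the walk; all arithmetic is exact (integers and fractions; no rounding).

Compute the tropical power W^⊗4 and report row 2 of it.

W^⊗2:
  [8, 3, 7, 8, -12, 6]
  [-7, -13, -7, -3, -8, -3]
  [-15, 2, -2, 2, 0, 12]
  [-12, -8, -7, -14, -1, -∞]
  [-24, -14, -19, -20, -13, -∞]
  [-9, 6, -9, 1, 6, 18]
W^⊗3:
  [12, 7, 11, 12, 3, 15]
  [-3, -4, -4, -3, -6, 6]
  [-6, 9, -3, 4, 9, 21]
  [-8, -14, -8, -4, -8, -4]
  [-20, -21, -20, -16, -14, -16]
  [0, 15, 0, 10, 15, 27]
W^⊗4:
  [16, 12, 15, 16, 12, 24]
  [1, 3, 0, 1, 3, 15]
  [3, 18, 3, 13, 18, 30]
  [-4, -5, -5, -4, -7, 5]
  [-16, -17, -17, -16, -19, -7]
  [9, 24, 9, 19, 24, 36]
Answer: row 2 of W^⊗4 = [1, 3, 0, 1, 3, 15]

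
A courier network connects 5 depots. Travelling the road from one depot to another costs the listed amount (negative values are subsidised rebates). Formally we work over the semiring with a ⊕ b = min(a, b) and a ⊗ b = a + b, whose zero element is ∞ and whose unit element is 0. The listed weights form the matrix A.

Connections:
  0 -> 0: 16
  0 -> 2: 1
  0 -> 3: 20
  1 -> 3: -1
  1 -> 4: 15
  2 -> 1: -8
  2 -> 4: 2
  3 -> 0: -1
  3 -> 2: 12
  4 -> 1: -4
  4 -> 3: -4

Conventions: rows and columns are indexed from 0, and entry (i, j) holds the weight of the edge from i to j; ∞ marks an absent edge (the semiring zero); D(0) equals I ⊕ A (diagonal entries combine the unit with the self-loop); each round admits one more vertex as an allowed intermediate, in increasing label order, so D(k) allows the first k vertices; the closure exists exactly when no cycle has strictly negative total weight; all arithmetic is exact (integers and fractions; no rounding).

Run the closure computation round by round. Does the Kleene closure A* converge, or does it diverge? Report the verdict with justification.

D(0):
  [0, ∞, 1, 20, ∞]
  [∞, 0, ∞, -1, 15]
  [∞, -8, 0, ∞, 2]
  [-1, ∞, 12, 0, ∞]
  [∞, -4, ∞, -4, 0]
D(1):
  [0, ∞, 1, 20, ∞]
  [∞, 0, ∞, -1, 15]
  [∞, -8, 0, ∞, 2]
  [-1, ∞, 0, 0, ∞]
  [∞, -4, ∞, -4, 0]
D(2):
  [0, ∞, 1, 20, ∞]
  [∞, 0, ∞, -1, 15]
  [∞, -8, 0, -9, 2]
  [-1, ∞, 0, 0, ∞]
  [∞, -4, ∞, -5, 0]
Detection: at round 3, diagonal entry (3, 3) turns strictly negative.
Key observation: the cycle 3->0->2->1->3 has total weight (-1) + 1 + (-8) + (-1), which is strictly negative.
Answer: DIVERGES — negative cycle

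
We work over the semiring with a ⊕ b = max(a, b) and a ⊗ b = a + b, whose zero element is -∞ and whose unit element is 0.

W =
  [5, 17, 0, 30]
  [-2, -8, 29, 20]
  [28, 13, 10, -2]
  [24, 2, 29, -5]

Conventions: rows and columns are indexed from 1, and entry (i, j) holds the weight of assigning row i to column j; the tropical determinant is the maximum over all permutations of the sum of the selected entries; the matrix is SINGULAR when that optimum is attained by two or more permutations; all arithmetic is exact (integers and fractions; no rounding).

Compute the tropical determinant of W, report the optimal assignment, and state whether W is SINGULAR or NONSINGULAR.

σ = (1, 2, 3, 4): 5 + (-8) + 10 + (-5) = 2
σ = (1, 2, 4, 3): 5 + (-8) + (-2) + 29 = 24
σ = (1, 3, 2, 4): 5 + 29 + 13 + (-5) = 42
σ = (1, 3, 4, 2): 5 + 29 + (-2) + 2 = 34
σ = (1, 4, 2, 3): 5 + 20 + 13 + 29 = 67
σ = (1, 4, 3, 2): 5 + 20 + 10 + 2 = 37
σ = (2, 1, 3, 4): 17 + (-2) + 10 + (-5) = 20
σ = (2, 1, 4, 3): 17 + (-2) + (-2) + 29 = 42
σ = (2, 3, 1, 4): 17 + 29 + 28 + (-5) = 69
σ = (2, 3, 4, 1): 17 + 29 + (-2) + 24 = 68
σ = (2, 4, 1, 3): 17 + 20 + 28 + 29 = 94
σ = (2, 4, 3, 1): 17 + 20 + 10 + 24 = 71
σ = (3, 1, 2, 4): 0 + (-2) + 13 + (-5) = 6
σ = (3, 1, 4, 2): 0 + (-2) + (-2) + 2 = -2
σ = (3, 2, 1, 4): 0 + (-8) + 28 + (-5) = 15
σ = (3, 2, 4, 1): 0 + (-8) + (-2) + 24 = 14
σ = (3, 4, 1, 2): 0 + 20 + 28 + 2 = 50
σ = (3, 4, 2, 1): 0 + 20 + 13 + 24 = 57
σ = (4, 1, 2, 3): 30 + (-2) + 13 + 29 = 70
σ = (4, 1, 3, 2): 30 + (-2) + 10 + 2 = 40
σ = (4, 2, 1, 3): 30 + (-8) + 28 + 29 = 79
σ = (4, 2, 3, 1): 30 + (-8) + 10 + 24 = 56
σ = (4, 3, 1, 2): 30 + 29 + 28 + 2 = 89
σ = (4, 3, 2, 1): 30 + 29 + 13 + 24 = 96
Optimal value attained by: σ = (4, 3, 2, 1).
Answer: det⊕(W) = 96; verdict: NONSINGULAR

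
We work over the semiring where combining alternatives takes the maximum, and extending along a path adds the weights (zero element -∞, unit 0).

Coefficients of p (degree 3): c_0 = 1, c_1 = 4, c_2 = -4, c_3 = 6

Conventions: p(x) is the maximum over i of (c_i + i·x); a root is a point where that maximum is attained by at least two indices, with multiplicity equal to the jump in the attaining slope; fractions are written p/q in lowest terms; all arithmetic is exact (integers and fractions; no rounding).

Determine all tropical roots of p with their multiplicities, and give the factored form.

hull edge (i=0, c=1) to (i=1, c=4): slope 3, span 1
hull edge (i=1, c=4) to (i=3, c=6): slope 1, span 2
Factored form: p(x) = 6 ⊗ (x ⊕ (-3)) ⊗ (x ⊕ (-1)) ⊗ (x ⊕ (-1))
Answer: roots = -3 (mult 1), -1 (mult 2)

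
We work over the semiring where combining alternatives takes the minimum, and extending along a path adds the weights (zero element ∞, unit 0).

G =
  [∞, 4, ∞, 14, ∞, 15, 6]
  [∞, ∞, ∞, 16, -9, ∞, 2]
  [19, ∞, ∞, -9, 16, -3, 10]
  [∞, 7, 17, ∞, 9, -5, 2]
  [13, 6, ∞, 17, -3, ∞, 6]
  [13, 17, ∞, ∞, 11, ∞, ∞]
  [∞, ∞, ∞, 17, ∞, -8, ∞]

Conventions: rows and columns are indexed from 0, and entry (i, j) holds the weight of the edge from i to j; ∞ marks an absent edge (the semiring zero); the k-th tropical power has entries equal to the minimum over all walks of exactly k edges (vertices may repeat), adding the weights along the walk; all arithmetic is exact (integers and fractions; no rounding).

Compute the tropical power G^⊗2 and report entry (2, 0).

G^⊗2:
  [28, 21, 31, 20, -5, -2, 6]
  [4, -3, 33, 8, -12, -6, -3]
  [10, -2, 8, 27, 0, -14, -7]
  [8, 12, ∞, 8, -2, -6, 9]
  [10, 3, 34, 14, -6, -2, 3]
  [24, 17, ∞, 27, 8, 28, 17]
  [5, 9, 34, ∞, 3, 12, 19]
Key observation: the optimum is the walk 2->5->0, with weight (-3) + 13 = 10.
Optimal value attained by: walk 2->5->0.
Answer: (G^⊗2)[2][0] = 10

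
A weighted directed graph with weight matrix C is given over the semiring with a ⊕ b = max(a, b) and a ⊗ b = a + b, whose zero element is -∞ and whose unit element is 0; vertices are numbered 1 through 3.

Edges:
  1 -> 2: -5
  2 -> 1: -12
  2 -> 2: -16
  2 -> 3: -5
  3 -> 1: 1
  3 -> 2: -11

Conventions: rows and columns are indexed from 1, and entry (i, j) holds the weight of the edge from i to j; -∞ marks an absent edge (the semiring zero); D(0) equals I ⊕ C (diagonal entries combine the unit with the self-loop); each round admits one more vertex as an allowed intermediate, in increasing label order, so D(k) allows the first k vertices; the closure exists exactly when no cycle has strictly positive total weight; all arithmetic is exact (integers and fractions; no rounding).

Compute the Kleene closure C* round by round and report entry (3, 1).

D(0):
  [0, -5, -∞]
  [-12, 0, -5]
  [1, -11, 0]
D(1):
  [0, -5, -∞]
  [-12, 0, -5]
  [1, -4, 0]
D(2):
  [0, -5, -10]
  [-12, 0, -5]
  [1, -4, 0]
D(3):
  [0, -5, -10]
  [-4, 0, -5]
  [1, -4, 0]
Answer: C*[3][1] = 1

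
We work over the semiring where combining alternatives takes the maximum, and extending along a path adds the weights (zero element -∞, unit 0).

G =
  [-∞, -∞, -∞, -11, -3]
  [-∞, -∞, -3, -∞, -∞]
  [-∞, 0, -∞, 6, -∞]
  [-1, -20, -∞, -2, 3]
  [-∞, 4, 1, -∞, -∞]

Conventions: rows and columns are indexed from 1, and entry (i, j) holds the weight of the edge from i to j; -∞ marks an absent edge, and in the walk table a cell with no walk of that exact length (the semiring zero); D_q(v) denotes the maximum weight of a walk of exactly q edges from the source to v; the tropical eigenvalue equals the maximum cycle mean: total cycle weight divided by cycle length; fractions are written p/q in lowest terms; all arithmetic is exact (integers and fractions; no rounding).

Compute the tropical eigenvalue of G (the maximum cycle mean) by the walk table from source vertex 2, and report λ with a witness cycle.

q=0: [-∞, 0, -∞, -∞, -∞]
q=1: [-∞, -∞, -3, -∞, -∞]
q=2: [-∞, -3, -∞, 3, -∞]
q=3: [2, -17, -6, 1, 6]
q=4: [0, 10, 7, 0, 4]
q=5: [-1, 8, 7, 13, 3]
Optimal cycle mean attained by: cycle 3->4->5->3, total 6 + 3 + 1, length 3.
Answer: λ = 10/3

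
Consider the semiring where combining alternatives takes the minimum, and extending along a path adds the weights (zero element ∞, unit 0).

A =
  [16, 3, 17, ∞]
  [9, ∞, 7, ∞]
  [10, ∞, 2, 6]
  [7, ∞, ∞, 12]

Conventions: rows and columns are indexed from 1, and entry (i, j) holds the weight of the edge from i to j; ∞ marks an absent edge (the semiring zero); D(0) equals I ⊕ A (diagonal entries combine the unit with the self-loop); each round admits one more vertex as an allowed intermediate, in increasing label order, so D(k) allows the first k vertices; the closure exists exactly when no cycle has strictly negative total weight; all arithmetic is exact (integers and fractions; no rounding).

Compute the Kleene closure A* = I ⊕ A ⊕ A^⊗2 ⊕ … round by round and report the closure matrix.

D(0):
  [0, 3, 17, ∞]
  [9, 0, 7, ∞]
  [10, ∞, 0, 6]
  [7, ∞, ∞, 0]
D(1):
  [0, 3, 17, ∞]
  [9, 0, 7, ∞]
  [10, 13, 0, 6]
  [7, 10, 24, 0]
D(2):
  [0, 3, 10, ∞]
  [9, 0, 7, ∞]
  [10, 13, 0, 6]
  [7, 10, 17, 0]
D(3):
  [0, 3, 10, 16]
  [9, 0, 7, 13]
  [10, 13, 0, 6]
  [7, 10, 17, 0]
D(4):
  [0, 3, 10, 16]
  [9, 0, 7, 13]
  [10, 13, 0, 6]
  [7, 10, 17, 0]
Answer: A* = [[0, 3, 10, 16], [9, 0, 7, 13], [10, 13, 0, 6], [7, 10, 17, 0]]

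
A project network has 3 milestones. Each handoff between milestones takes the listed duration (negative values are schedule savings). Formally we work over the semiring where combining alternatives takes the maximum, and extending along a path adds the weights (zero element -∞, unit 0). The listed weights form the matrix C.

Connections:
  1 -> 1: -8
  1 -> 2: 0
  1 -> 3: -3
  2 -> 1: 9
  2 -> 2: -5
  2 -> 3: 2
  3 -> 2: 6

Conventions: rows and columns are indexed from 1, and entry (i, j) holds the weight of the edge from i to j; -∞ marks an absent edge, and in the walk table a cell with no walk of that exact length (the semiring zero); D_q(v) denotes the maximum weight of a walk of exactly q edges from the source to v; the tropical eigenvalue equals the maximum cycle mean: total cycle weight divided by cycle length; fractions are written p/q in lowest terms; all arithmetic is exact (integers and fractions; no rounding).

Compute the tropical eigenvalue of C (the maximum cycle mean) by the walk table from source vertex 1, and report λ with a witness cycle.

q=0: [0, -∞, -∞]
q=1: [-8, 0, -3]
q=2: [9, 3, 2]
q=3: [12, 9, 6]
Optimal cycle mean attained by: cycle 1->2->1, total 0 + 9, length 2.
Answer: λ = 9/2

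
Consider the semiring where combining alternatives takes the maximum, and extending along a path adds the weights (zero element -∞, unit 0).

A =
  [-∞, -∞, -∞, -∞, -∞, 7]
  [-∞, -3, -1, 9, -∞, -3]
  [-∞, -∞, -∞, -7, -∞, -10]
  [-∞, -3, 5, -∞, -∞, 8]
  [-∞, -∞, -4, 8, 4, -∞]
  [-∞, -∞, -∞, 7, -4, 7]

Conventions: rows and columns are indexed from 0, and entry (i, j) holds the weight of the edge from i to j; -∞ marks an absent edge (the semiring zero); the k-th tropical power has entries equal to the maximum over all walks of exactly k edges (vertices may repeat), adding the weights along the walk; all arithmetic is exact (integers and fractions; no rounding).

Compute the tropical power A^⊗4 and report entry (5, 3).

A^⊗2:
  [-∞, -∞, -∞, 14, 3, 14]
  [-∞, 6, 14, 6, -7, 17]
  [-∞, -10, -2, -3, -14, 1]
  [-∞, -6, -4, 15, 4, 15]
  [-∞, 5, 13, 12, 8, 16]
  [-∞, 4, 12, 14, 3, 15]
A^⊗3:
  [-∞, 11, 19, 21, 10, 22]
  [-∞, 3, 11, 24, 13, 24]
  [-∞, -6, 2, 8, -3, 8]
  [-∞, 12, 20, 22, 11, 23]
  [-∞, 9, 17, 23, 12, 23]
  [-∞, 11, 19, 22, 11, 22]
A^⊗4:
  [-∞, 18, 26, 29, 18, 29]
  [-∞, 21, 29, 31, 20, 32]
  [-∞, 5, 13, 15, 4, 16]
  [-∞, 19, 27, 30, 19, 30]
  [-∞, 20, 28, 30, 19, 31]
  [-∞, 19, 27, 29, 18, 30]
Key observation: the optimum is the walk 5->3->5->5->3, with weight 7 + 8 + 7 + 7 = 29.
Optimal value attained by: walk 5->3->5->5->3.
Answer: (A^⊗4)[5][3] = 29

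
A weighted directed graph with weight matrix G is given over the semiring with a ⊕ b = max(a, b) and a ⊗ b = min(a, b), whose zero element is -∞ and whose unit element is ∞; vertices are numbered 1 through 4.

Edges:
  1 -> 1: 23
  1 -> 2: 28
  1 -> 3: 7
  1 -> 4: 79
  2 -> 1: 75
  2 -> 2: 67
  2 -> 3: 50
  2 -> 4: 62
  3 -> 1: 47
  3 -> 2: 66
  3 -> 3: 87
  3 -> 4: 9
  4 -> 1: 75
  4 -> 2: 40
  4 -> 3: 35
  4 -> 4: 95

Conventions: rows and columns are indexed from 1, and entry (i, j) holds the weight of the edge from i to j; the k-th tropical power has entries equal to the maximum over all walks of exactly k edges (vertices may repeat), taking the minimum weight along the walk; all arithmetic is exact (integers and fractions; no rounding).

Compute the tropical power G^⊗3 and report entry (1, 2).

G^⊗2:
  [75, 40, 35, 79]
  [67, 67, 50, 75]
  [66, 66, 87, 62]
  [75, 40, 40, 95]
G^⊗3:
  [75, 40, 40, 79]
  [75, 67, 50, 75]
  [66, 66, 87, 66]
  [75, 40, 40, 95]
Key observation: the optimum is the walk 1->4->2->2, with weight 79 min 40 min 67 = 40.
Optimal value attained by: walk 1->4->2->2.
Answer: (G^⊗3)[1][2] = 40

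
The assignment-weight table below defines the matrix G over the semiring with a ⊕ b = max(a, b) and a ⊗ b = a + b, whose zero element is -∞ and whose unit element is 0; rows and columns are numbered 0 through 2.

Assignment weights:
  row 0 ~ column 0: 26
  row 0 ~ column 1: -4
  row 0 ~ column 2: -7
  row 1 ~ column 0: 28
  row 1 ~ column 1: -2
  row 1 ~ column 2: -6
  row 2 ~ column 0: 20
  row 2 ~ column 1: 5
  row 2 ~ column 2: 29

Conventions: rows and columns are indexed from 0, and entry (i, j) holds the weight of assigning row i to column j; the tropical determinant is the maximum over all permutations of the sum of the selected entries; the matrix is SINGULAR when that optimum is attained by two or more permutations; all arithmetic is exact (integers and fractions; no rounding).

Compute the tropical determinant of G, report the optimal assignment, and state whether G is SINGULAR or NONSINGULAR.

σ = (0, 1, 2): 26 + (-2) + 29 = 53
σ = (0, 2, 1): 26 + (-6) + 5 = 25
σ = (1, 0, 2): (-4) + 28 + 29 = 53
σ = (1, 2, 0): (-4) + (-6) + 20 = 10
σ = (2, 0, 1): (-7) + 28 + 5 = 26
σ = (2, 1, 0): (-7) + (-2) + 20 = 11
Optimal value attained by: σ = (0, 1, 2).
Answer: det⊕(G) = 53; verdict: SINGULAR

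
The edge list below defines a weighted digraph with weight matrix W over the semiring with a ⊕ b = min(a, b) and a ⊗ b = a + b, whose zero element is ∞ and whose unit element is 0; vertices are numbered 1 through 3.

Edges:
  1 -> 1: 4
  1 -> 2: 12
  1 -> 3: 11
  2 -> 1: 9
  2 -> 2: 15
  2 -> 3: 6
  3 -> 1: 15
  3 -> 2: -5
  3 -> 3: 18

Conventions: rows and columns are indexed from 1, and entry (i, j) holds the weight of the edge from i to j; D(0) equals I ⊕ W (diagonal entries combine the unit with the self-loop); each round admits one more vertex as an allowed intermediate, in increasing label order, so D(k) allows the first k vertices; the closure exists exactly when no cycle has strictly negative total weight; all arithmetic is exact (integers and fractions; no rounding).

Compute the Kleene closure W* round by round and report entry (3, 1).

D(0):
  [0, 12, 11]
  [9, 0, 6]
  [15, -5, 0]
D(1):
  [0, 12, 11]
  [9, 0, 6]
  [15, -5, 0]
D(2):
  [0, 12, 11]
  [9, 0, 6]
  [4, -5, 0]
D(3):
  [0, 6, 11]
  [9, 0, 6]
  [4, -5, 0]
Answer: W*[3][1] = 4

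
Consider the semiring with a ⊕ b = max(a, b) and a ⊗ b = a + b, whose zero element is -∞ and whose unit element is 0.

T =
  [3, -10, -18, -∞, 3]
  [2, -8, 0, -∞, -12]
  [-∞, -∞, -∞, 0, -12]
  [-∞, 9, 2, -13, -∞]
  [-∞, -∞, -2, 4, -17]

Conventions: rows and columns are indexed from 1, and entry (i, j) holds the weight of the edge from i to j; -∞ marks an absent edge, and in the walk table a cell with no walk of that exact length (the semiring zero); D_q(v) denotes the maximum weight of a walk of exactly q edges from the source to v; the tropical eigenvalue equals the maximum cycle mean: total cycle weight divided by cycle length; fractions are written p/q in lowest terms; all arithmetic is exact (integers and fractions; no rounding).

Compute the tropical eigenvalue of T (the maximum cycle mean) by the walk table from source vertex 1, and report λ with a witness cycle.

q=0: [0, -∞, -∞, -∞, -∞]
q=1: [3, -10, -18, -∞, 3]
q=2: [6, -7, 1, 7, 6]
q=3: [9, 16, 9, 10, 9]
q=4: [18, 19, 16, 13, 12]
q=5: [21, 22, 19, 16, 21]
Optimal cycle mean attained by: cycle 1->5->4->2->1, total 3 + 4 + 9 + 2, length 4.
Answer: λ = 9/2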